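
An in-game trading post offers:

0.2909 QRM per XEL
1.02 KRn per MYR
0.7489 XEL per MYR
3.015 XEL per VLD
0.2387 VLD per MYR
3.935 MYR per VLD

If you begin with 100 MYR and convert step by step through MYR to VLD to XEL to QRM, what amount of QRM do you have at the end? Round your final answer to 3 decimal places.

20.936

100 MYR × 0.2387 = 23.87 VLD
23.87 VLD × 3.015 = 71.96805 XEL
71.96805 XEL × 0.2909 = 20.935505745 QRM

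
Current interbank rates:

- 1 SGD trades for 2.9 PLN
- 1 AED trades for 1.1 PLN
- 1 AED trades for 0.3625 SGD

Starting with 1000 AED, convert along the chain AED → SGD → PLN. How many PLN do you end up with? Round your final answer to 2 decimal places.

1051.25

1000 AED × 0.3625 = 362.5 SGD
362.5 SGD × 2.9 = 1051.25 PLN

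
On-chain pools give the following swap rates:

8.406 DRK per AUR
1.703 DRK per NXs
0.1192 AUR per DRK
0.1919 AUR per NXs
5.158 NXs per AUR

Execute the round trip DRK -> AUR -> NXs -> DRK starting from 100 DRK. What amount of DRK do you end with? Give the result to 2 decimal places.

104.71

100 DRK × 0.1192 = 11.92 AUR
11.92 AUR × 5.158 = 61.48336 NXs
61.48336 NXs × 1.703 = 104.70616208 DRK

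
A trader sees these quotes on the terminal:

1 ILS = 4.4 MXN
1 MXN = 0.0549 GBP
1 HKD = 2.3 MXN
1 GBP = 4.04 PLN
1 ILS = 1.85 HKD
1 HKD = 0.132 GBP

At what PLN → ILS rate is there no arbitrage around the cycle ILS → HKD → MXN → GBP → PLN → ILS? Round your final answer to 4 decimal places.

1.0596

Known legs of the cycle: 1.85 × 2.3 × 0.0549 × 4.04 = 0.94374198
For no arbitrage the full-cycle product must be 1, so the missing rate is 1 / 0.94374198 ≈ 1.059612.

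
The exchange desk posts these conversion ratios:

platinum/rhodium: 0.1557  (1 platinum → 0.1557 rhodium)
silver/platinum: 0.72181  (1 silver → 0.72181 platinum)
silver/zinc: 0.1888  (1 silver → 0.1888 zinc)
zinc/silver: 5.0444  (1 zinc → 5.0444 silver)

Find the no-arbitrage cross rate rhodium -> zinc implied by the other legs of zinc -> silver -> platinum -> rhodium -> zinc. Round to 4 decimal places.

Known legs of the cycle: 5.0444 × 0.72181 × 0.1557 = 0.5669190152748
For no arbitrage the full-cycle product must be 1, so the missing rate is 1 / 0.5669190152748 ≈ 1.763920.

1.7639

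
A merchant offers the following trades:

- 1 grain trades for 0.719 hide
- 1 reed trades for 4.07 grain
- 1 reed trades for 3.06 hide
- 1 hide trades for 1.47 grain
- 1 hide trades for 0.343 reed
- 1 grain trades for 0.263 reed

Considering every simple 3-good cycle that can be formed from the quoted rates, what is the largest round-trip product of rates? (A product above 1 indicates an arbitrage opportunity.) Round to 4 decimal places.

1.1830

reed→hide→grain→reed: 3.06 × 1.47 × 0.263 = 1.18303
reed→grain→hide→reed: 4.07 × 0.719 × 0.343 = 1.00373
Maximum is reed→hide→grain→reed at 1.1830; arbitrage exists.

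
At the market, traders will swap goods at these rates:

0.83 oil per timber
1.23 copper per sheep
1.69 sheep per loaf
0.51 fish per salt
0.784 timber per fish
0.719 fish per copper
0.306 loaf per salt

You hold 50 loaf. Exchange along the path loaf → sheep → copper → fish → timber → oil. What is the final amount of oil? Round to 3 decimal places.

50 loaf × 1.69 = 84.5 sheep
84.5 sheep × 1.23 = 103.935 copper
103.935 copper × 0.719 = 74.729265 fish
74.729265 fish × 0.784 = 58.58774376 timber
58.58774376 timber × 0.83 = 48.6278273208 oil

48.628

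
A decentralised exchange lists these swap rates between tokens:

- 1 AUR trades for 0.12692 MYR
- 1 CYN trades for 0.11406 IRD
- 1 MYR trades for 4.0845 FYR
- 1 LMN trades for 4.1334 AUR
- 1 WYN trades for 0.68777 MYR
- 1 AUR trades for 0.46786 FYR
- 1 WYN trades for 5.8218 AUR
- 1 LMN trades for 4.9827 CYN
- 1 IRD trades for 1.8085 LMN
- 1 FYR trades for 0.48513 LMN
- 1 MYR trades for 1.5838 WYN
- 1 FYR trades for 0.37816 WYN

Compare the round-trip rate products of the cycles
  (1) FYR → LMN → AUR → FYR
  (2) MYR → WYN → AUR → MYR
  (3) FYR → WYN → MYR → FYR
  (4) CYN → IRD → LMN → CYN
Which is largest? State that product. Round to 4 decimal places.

(1) 0.48513 × 4.1334 × 0.46786 = 0.93817
(2) 1.5838 × 5.8218 × 0.12692 = 1.17027
(3) 0.37816 × 0.68777 × 4.0845 = 1.06233
(4) 0.11406 × 1.8085 × 4.9827 = 1.02782
Highest is cycle (2) at 1.1703 (>1, arbitrage).

1.1703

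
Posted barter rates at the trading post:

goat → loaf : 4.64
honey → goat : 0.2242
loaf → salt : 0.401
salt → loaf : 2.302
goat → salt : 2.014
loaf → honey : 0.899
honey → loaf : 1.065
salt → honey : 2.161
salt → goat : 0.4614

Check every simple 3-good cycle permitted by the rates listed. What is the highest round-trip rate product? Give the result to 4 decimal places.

0.9758

salt→honey→goat→salt: 2.161 × 0.2242 × 2.014 = 0.97578
honey→goat→loaf→honey: 0.2242 × 4.64 × 0.899 = 0.93522
salt→honey→loaf→salt: 2.161 × 1.065 × 0.401 = 0.92289
salt→goat→loaf→salt: 0.4614 × 4.64 × 0.401 = 0.85850
Maximum is salt→honey→goat→salt at 0.9758; no arbitrage — every cycle loses value.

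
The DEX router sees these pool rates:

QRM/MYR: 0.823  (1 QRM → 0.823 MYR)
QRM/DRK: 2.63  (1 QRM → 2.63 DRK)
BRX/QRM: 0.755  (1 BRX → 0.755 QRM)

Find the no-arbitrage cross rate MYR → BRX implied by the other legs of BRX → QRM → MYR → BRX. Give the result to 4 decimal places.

1.6094

Known legs of the cycle: 0.755 × 0.823 = 0.621365
For no arbitrage the full-cycle product must be 1, so the missing rate is 1 / 0.621365 ≈ 1.609360.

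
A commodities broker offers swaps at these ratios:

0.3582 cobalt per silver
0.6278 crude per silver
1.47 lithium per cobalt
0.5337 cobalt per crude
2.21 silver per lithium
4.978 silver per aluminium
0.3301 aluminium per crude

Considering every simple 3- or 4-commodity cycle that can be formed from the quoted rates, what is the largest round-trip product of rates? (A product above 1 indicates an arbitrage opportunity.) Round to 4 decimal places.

cobalt→lithium→silver→cobalt: 1.47 × 2.21 × 0.3582 = 1.16368
crude→cobalt→lithium→silver→crude: 0.5337 × 1.47 × 2.21 × 0.6278 = 1.08850
crude→aluminium→silver→crude: 0.3301 × 4.978 × 0.6278 = 1.03162
Maximum is cobalt→lithium→silver→cobalt at 1.1637; arbitrage exists.

1.1637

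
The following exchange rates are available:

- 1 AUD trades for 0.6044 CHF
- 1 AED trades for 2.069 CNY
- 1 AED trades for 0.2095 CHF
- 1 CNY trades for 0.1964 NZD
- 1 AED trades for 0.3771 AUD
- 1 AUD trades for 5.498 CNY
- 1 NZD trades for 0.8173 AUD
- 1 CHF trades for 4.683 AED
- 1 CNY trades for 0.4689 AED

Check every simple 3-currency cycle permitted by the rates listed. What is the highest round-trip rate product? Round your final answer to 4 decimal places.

1.0673

CHF→AED→AUD→CHF: 4.683 × 0.3771 × 0.6044 = 1.06735
AUD→CNY→AED→AUD: 5.498 × 0.4689 × 0.3771 = 0.97217
NZD→AUD→CNY→NZD: 0.8173 × 5.498 × 0.1964 = 0.88253
Maximum is CHF→AED→AUD→CHF at 1.0673; arbitrage exists.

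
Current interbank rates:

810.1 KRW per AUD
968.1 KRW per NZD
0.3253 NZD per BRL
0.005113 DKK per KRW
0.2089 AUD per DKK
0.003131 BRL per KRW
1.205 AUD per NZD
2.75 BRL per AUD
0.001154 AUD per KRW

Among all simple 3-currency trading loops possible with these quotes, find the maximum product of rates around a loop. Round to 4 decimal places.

BRL→NZD→AUD→BRL: 0.3253 × 1.205 × 2.75 = 1.07796
BRL→NZD→KRW→BRL: 0.3253 × 968.1 × 0.003131 = 0.98602
AUD→KRW→DKK→AUD: 810.1 × 0.005113 × 0.2089 = 0.86527
Maximum is BRL→NZD→AUD→BRL at 1.0780; arbitrage exists.

1.0780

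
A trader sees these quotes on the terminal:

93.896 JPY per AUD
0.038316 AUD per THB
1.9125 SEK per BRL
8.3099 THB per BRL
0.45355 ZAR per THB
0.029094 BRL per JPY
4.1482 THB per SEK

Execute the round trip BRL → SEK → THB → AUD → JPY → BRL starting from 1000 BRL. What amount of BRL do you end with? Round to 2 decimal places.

1000 BRL × 1.9125 = 1912.5 SEK
1912.5 SEK × 4.1482 = 7933.4325 THB
7933.4325 THB × 0.038316 = 303.97739967 AUD
303.97739967 AUD × 93.896 = 28542.26191941432 JPY
28542.26191941432 JPY × 0.029094 = 830.40856828344022608 BRL

830.41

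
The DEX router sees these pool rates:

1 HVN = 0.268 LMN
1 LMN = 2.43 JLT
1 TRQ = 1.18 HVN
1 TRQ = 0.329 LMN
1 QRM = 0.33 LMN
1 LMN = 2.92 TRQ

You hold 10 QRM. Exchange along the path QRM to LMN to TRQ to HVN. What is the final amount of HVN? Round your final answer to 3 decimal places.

10 QRM × 0.33 = 3.3 LMN
3.3 LMN × 2.92 = 9.636 TRQ
9.636 TRQ × 1.18 = 11.37048 HVN

11.370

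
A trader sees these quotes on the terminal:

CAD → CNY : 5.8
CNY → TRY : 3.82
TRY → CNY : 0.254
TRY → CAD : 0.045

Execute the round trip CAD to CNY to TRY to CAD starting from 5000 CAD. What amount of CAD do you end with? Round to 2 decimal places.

5000 CAD × 5.8 = 29000 CNY
29000 CNY × 3.82 = 110780 TRY
110780 TRY × 0.045 = 4985.1 CAD

4985.10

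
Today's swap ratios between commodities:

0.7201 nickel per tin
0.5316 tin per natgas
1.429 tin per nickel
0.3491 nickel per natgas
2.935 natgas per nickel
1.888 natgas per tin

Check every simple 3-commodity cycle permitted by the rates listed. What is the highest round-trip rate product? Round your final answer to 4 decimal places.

nickel→natgas→tin→nickel: 2.935 × 0.5316 × 0.7201 = 1.12353
nickel→tin→natgas→nickel: 1.429 × 1.888 × 0.3491 = 0.94186
Maximum is nickel→natgas→tin→nickel at 1.1235; arbitrage exists.

1.1235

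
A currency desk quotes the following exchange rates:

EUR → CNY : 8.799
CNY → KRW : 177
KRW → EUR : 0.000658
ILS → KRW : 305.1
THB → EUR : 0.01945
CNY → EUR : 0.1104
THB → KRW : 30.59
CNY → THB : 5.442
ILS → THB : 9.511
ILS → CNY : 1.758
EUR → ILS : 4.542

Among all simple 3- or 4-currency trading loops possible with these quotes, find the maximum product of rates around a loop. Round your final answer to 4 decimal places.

EUR→CNY→KRW→EUR: 8.799 × 177 × 0.000658 = 1.02478
THB→KRW→EUR→CNY→THB: 30.59 × 0.000658 × 8.799 × 5.442 = 0.96382
THB→EUR→CNY→THB: 0.01945 × 8.799 × 5.442 = 0.93135
ILS→CNY→KRW→EUR→ILS: 1.758 × 177 × 0.000658 × 4.542 = 0.92996
ILS→KRW→EUR→ILS: 305.1 × 0.000658 × 4.542 = 0.91183
ILS→CNY→EUR→ILS: 1.758 × 0.1104 × 4.542 = 0.88153
THB→KRW→EUR→ILS→THB: 30.59 × 0.000658 × 4.542 × 9.511 = 0.86952
THB→EUR→ILS→CNY→THB: 0.01945 × 4.542 × 1.758 × 5.442 = 0.84517
THB→EUR→ILS→THB: 0.01945 × 4.542 × 9.511 = 0.84022
Maximum is EUR→CNY→KRW→EUR at 1.0248; arbitrage exists.

1.0248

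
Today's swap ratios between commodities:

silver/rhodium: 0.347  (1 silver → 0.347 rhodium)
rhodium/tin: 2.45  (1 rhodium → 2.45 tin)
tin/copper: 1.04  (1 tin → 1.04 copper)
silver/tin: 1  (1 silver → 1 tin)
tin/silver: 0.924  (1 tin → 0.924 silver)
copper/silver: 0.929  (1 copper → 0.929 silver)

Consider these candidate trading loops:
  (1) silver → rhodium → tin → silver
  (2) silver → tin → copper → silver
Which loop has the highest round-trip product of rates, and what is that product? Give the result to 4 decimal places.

(1) 0.347 × 2.45 × 0.924 = 0.78554
(2) 1 × 1.04 × 0.929 = 0.96616
Highest is cycle (2) at 0.9662 (≤1, no arbitrage).

0.9662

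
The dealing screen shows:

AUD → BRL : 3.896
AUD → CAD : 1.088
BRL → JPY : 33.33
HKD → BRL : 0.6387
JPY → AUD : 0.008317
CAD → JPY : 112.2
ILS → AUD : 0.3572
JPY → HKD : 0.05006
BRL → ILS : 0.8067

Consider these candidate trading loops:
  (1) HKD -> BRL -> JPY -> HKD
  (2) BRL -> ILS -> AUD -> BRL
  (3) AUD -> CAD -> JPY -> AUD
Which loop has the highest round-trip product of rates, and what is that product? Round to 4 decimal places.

(1) 0.6387 × 33.33 × 0.05006 = 1.06567
(2) 0.8067 × 0.3572 × 3.896 = 1.12265
(3) 1.088 × 112.2 × 0.008317 = 1.01529
Highest is cycle (2) at 1.1226 (>1, arbitrage).

1.1226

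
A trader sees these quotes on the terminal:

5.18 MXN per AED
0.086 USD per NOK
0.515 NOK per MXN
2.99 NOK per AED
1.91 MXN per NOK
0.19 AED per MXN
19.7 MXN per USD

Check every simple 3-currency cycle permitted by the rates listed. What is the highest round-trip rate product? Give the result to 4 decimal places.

1.0851

AED→NOK→MXN→AED: 2.99 × 1.91 × 0.19 = 1.08507
NOK→USD→MXN→NOK: 0.086 × 19.7 × 0.515 = 0.87251
Maximum is AED→NOK→MXN→AED at 1.0851; arbitrage exists.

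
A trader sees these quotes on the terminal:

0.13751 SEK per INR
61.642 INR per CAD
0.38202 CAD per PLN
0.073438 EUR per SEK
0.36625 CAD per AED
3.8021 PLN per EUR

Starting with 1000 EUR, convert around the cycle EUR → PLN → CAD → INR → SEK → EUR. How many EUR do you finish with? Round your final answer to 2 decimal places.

1000 EUR × 3.8021 = 3802.1 PLN
3802.1 PLN × 0.38202 = 1452.478242 CAD
1452.478242 CAD × 61.642 = 89533.663793364 INR
89533.663793364 INR × 0.13751 = 12311.77410822548364 SEK
12311.77410822548364 SEK × 0.073438 = 904.15206695986306755432 EUR

904.15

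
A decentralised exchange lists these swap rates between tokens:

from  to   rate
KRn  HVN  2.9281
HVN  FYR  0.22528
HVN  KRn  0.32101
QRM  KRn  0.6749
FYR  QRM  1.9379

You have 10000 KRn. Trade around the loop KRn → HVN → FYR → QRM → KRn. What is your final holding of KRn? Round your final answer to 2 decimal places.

10000 KRn × 2.9281 = 29281 HVN
29281 HVN × 0.22528 = 6596.42368 FYR
6596.42368 FYR × 1.9379 = 12783.209449472 QRM
12783.209449472 QRM × 0.6749 = 8627.3880574486528 KRn

8627.39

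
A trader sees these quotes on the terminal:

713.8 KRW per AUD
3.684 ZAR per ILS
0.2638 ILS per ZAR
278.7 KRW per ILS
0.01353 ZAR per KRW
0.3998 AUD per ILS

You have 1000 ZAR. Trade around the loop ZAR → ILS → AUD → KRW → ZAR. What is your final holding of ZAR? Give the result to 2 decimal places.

1000 ZAR × 0.2638 = 263.8 ILS
263.8 ILS × 0.3998 = 105.46724 AUD
105.46724 AUD × 713.8 = 75282.515912 KRW
75282.515912 KRW × 0.01353 = 1018.57244028936 ZAR

1018.57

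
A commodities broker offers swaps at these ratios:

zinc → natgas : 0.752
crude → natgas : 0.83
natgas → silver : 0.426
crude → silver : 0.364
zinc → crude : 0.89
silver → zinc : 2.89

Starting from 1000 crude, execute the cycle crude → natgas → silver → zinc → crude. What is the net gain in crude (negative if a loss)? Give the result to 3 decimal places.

1000 crude × 0.83 = 830 natgas
830 natgas × 0.426 = 353.58 silver
353.58 silver × 2.89 = 1021.8462 zinc
1021.8462 zinc × 0.89 = 909.443118 crude
Net change: 909.443118 − 1000 = -90.556882 crude

-90.557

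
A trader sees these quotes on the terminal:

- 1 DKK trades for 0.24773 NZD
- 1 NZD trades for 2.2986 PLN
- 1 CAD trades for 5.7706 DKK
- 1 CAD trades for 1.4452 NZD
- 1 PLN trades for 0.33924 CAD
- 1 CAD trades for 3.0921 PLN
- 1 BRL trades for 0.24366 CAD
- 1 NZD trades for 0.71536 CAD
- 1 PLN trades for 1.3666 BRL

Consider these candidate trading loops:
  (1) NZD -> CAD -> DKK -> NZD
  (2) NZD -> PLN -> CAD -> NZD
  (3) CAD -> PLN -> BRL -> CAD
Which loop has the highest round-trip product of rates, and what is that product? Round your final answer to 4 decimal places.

1.1269

(1) 0.71536 × 5.7706 × 0.24773 = 1.02264
(2) 2.2986 × 0.33924 × 1.4452 = 1.12693
(3) 3.0921 × 1.3666 × 0.24366 = 1.02963
Highest is cycle (2) at 1.1269 (>1, arbitrage).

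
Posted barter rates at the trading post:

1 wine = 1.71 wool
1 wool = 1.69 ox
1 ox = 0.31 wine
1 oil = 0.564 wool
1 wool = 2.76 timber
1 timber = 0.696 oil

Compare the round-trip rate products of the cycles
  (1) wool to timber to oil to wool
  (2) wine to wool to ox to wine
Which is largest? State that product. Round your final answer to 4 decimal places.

(1) 2.76 × 0.696 × 0.564 = 1.08342
(2) 1.71 × 1.69 × 0.31 = 0.89587
Highest is cycle (1) at 1.0834 (>1, arbitrage).

1.0834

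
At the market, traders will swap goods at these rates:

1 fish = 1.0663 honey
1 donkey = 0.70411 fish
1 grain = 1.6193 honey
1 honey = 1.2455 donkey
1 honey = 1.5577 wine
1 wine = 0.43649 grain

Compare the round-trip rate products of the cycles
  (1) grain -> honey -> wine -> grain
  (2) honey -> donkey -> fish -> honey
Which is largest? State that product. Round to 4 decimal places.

1.1010

(1) 1.6193 × 1.5577 × 0.43649 = 1.10100
(2) 1.2455 × 0.70411 × 1.0663 = 0.93511
Highest is cycle (1) at 1.1010 (>1, arbitrage).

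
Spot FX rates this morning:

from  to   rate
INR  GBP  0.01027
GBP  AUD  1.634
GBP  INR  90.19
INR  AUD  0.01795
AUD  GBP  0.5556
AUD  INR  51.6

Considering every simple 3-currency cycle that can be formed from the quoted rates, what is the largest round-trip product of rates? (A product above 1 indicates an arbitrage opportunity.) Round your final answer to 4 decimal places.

0.8995

AUD→GBP→INR→AUD: 0.5556 × 90.19 × 0.01795 = 0.89947
AUD→INR→GBP→AUD: 51.6 × 0.01027 × 1.634 = 0.86591
Maximum is AUD→GBP→INR→AUD at 0.8995; no arbitrage — every cycle loses value.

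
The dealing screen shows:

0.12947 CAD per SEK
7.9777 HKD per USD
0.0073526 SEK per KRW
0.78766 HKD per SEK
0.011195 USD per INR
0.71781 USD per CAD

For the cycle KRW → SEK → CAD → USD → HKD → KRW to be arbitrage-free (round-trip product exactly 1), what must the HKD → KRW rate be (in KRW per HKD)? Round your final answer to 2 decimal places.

183.44

Known legs of the cycle: 0.0073526 × 0.12947 × 0.71781 × 7.9777 = 0.005451264977556303114
For no arbitrage the full-cycle product must be 1, so the missing rate is 1 / 0.005451264977556303114 ≈ 183.4437.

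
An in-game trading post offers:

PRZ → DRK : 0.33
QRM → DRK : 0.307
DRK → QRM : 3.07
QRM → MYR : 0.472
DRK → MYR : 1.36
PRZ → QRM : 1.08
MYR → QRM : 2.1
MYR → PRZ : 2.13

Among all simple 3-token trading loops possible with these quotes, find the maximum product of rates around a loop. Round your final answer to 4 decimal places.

QRM→MYR→PRZ→QRM: 0.472 × 2.13 × 1.08 = 1.08579
DRK→MYR→PRZ→DRK: 1.36 × 2.13 × 0.33 = 0.95594
DRK→MYR→QRM→DRK: 1.36 × 2.1 × 0.307 = 0.87679
Maximum is QRM→MYR→PRZ→QRM at 1.0858; arbitrage exists.

1.0858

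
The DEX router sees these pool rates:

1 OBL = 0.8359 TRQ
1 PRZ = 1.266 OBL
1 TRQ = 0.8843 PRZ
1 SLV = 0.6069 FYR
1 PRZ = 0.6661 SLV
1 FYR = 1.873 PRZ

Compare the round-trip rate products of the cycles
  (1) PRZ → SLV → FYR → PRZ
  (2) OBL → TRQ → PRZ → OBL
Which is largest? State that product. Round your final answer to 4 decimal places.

0.9358

(1) 0.6661 × 0.6069 × 1.873 = 0.75717
(2) 0.8359 × 0.8843 × 1.266 = 0.93581
Highest is cycle (2) at 0.9358 (≤1, no arbitrage).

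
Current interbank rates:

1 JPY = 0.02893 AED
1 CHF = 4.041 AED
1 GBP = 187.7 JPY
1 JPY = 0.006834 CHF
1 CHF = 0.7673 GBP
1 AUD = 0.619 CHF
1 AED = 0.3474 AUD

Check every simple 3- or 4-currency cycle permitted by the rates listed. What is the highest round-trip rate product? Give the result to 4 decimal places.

GBP→JPY→CHF→GBP: 187.7 × 0.006834 × 0.7673 = 0.98425
CHF→AED→AUD→CHF: 4.041 × 0.3474 × 0.619 = 0.86898
Maximum is GBP→JPY→CHF→GBP at 0.9842; no arbitrage — every cycle loses value.

0.9842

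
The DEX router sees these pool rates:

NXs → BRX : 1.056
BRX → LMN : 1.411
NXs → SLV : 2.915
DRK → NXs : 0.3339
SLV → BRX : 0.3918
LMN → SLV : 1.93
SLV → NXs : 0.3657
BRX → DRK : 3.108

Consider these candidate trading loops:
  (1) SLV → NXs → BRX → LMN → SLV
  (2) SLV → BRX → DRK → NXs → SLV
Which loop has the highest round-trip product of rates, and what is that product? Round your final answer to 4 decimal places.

1.1852

(1) 0.3657 × 1.056 × 1.411 × 1.93 = 1.05165
(2) 0.3918 × 3.108 × 0.3339 × 2.915 = 1.18522
Highest is cycle (2) at 1.1852 (>1, arbitrage).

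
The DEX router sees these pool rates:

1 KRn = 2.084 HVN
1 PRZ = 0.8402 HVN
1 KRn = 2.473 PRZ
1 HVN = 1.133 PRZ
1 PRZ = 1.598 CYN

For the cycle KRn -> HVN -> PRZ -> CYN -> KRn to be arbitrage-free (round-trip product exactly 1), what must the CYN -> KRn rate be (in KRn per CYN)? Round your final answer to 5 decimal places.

0.26503

Known legs of the cycle: 2.084 × 1.133 × 1.598 = 3.773152856
For no arbitrage the full-cycle product must be 1, so the missing rate is 1 / 3.773152856 ≈ 0.2650303.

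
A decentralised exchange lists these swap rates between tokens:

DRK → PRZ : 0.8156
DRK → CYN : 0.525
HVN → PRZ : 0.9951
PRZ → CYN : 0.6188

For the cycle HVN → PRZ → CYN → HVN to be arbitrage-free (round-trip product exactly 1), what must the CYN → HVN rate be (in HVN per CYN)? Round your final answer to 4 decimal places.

1.6240

Known legs of the cycle: 0.9951 × 0.6188 = 0.61576788
For no arbitrage the full-cycle product must be 1, so the missing rate is 1 / 0.61576788 ≈ 1.623989.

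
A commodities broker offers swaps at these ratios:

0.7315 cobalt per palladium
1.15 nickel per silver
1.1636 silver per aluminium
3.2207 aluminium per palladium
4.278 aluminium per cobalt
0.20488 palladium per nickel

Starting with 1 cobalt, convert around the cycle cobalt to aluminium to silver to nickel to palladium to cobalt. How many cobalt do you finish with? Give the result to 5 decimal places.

1 cobalt × 4.278 = 4.278 aluminium
4.278 aluminium × 1.1636 = 4.9778808 silver
4.9778808 silver × 1.15 = 5.72456292 nickel
5.72456292 nickel × 0.20488 = 1.1728484510496 palladium
1.1728484510496 palladium × 0.7315 = 0.8579386419427824 cobalt

0.85794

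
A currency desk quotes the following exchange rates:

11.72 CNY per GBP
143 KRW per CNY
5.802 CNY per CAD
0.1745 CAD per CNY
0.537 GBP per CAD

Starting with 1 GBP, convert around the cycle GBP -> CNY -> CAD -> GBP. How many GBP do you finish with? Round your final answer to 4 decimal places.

1.0982

1 GBP × 11.72 = 11.72 CNY
11.72 CNY × 0.1745 = 2.04514 CAD
2.04514 CAD × 0.537 = 1.09824018 GBP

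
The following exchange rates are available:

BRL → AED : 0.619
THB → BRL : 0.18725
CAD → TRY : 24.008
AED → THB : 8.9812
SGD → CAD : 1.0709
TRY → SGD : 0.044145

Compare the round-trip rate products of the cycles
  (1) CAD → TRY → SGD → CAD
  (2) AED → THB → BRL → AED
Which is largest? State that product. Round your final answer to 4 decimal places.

(1) 24.008 × 0.044145 × 1.0709 = 1.13498
(2) 8.9812 × 0.18725 × 0.619 = 1.04099
Highest is cycle (1) at 1.1350 (>1, arbitrage).

1.1350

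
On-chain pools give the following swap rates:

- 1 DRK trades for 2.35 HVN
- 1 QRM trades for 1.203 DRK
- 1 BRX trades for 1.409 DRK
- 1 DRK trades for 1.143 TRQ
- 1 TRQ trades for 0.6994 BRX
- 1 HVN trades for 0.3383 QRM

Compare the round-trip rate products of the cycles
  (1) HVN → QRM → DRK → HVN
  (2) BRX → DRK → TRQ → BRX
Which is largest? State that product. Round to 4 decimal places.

1.1264

(1) 0.3383 × 1.203 × 2.35 = 0.95639
(2) 1.409 × 1.143 × 0.6994 = 1.12637
Highest is cycle (2) at 1.1264 (>1, arbitrage).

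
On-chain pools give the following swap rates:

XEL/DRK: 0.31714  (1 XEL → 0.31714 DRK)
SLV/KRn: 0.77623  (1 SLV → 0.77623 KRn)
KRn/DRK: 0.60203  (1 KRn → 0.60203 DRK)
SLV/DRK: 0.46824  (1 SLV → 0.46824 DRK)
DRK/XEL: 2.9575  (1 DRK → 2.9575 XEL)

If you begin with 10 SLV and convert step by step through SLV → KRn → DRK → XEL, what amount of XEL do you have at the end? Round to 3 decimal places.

10 SLV × 0.77623 = 7.7623 KRn
7.7623 KRn × 0.60203 = 4.673137469 DRK
4.673137469 DRK × 2.9575 = 13.8208040645675 XEL

13.821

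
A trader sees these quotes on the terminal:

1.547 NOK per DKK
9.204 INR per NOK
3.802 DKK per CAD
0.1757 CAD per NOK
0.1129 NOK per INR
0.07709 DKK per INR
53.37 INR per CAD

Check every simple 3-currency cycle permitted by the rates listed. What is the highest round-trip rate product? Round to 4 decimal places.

1.0977

NOK→INR→DKK→NOK: 9.204 × 0.07709 × 1.547 = 1.09765
NOK→CAD→INR→NOK: 0.1757 × 53.37 × 0.1129 = 1.05868
NOK→CAD→DKK→NOK: 0.1757 × 3.802 × 1.547 = 1.03341
Maximum is NOK→INR→DKK→NOK at 1.0977; arbitrage exists.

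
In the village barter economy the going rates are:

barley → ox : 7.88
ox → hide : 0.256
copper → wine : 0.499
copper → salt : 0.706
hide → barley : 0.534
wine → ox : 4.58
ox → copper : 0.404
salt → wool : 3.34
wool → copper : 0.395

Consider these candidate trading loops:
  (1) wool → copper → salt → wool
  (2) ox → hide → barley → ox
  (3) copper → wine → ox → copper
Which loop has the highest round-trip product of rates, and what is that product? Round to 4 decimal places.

(1) 0.395 × 0.706 × 3.34 = 0.93143
(2) 0.256 × 0.534 × 7.88 = 1.07723
(3) 0.499 × 4.58 × 0.404 = 0.92331
Highest is cycle (2) at 1.0772 (>1, arbitrage).

1.0772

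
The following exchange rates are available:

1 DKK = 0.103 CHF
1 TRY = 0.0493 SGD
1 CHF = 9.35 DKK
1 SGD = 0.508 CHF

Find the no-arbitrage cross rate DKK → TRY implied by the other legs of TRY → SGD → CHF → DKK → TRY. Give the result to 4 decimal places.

4.2705

Known legs of the cycle: 0.0493 × 0.508 × 9.35 = 0.23416514
For no arbitrage the full-cycle product must be 1, so the missing rate is 1 / 0.23416514 ≈ 4.270490.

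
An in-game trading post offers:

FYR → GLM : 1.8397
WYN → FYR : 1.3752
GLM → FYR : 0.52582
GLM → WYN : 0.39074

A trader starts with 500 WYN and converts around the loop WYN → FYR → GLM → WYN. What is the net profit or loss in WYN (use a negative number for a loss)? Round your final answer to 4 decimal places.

500 WYN × 1.3752 = 687.6 FYR
687.6 FYR × 1.8397 = 1264.97772 GLM
1264.97772 GLM × 0.39074 = 494.2773943128 WYN
Net change: 494.2773943128 − 500 = -5.7226056872 WYN

-5.7226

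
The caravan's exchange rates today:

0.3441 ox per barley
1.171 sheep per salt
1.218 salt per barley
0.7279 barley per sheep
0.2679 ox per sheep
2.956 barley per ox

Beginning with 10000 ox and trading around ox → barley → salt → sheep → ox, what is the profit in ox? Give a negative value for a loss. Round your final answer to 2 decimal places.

10000 ox × 2.956 = 29560 barley
29560 barley × 1.218 = 36004.08 salt
36004.08 salt × 1.171 = 42160.77768 sheep
42160.77768 sheep × 0.2679 = 11294.872340472 ox
Net change: 11294.872340472 − 10000 = 1294.872340472 ox

1294.87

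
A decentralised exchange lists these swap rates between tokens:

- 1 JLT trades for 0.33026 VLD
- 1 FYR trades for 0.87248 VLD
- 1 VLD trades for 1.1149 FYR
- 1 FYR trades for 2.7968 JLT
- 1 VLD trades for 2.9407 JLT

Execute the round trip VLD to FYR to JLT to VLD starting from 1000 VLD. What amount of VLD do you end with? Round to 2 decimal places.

1029.80

1000 VLD × 1.1149 = 1114.9 FYR
1114.9 FYR × 2.7968 = 3118.15232 JLT
3118.15232 JLT × 0.33026 = 1029.8009852032 VLD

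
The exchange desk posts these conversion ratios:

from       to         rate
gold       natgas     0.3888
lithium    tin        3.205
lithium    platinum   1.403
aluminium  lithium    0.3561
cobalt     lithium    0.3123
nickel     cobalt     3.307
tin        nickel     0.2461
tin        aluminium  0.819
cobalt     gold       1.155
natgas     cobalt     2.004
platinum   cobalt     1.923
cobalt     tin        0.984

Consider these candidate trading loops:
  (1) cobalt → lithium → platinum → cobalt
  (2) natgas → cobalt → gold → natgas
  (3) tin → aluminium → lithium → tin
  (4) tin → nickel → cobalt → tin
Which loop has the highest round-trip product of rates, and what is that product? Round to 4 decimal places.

(1) 0.3123 × 1.403 × 1.923 = 0.84258
(2) 2.004 × 1.155 × 0.3888 = 0.89992
(3) 0.819 × 0.3561 × 3.205 = 0.93473
(4) 0.2461 × 3.307 × 0.984 = 0.80083
Highest is cycle (3) at 0.9347 (≤1, no arbitrage).

0.9347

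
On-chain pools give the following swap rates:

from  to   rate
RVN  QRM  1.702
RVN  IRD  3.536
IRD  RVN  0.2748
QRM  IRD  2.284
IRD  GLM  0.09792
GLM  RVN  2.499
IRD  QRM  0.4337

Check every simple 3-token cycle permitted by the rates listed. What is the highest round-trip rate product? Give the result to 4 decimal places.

RVN→QRM→IRD→RVN: 1.702 × 2.284 × 0.2748 = 1.06825
RVN→IRD→GLM→RVN: 3.536 × 0.09792 × 2.499 = 0.86527
Maximum is RVN→QRM→IRD→RVN at 1.0682; arbitrage exists.

1.0682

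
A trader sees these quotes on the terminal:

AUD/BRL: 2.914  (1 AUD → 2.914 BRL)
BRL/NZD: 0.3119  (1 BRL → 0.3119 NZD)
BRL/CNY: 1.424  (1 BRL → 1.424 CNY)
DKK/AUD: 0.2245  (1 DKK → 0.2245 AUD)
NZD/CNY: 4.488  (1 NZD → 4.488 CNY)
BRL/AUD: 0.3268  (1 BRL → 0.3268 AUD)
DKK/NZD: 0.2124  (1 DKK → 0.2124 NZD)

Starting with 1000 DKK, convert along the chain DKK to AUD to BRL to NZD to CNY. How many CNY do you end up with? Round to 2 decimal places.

1000 DKK × 0.2245 = 224.5 AUD
224.5 AUD × 2.914 = 654.193 BRL
654.193 BRL × 0.3119 = 204.0427967 NZD
204.0427967 NZD × 4.488 = 915.7440715896 CNY

915.74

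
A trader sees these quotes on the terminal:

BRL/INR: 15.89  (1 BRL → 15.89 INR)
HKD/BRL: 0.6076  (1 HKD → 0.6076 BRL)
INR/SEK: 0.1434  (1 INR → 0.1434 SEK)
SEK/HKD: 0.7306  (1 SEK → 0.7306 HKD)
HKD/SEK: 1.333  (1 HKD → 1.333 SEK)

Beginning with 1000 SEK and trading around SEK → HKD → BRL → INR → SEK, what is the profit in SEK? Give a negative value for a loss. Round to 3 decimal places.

1000 SEK × 0.7306 = 730.6 HKD
730.6 HKD × 0.6076 = 443.91256 BRL
443.91256 BRL × 15.89 = 7053.7705784 INR
7053.7705784 INR × 0.1434 = 1011.51070094256 SEK
Net change: 1011.51070094256 − 1000 = 11.51070094256 SEK

11.511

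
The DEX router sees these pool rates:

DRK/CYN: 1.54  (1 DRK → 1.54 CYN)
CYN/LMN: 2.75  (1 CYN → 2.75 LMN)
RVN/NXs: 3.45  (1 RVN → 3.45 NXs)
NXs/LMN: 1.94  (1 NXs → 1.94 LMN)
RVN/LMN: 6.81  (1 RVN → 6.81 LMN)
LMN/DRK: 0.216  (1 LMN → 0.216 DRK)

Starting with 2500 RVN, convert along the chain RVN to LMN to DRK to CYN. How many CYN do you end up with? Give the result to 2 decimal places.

5663.20

2500 RVN × 6.81 = 17025 LMN
17025 LMN × 0.216 = 3677.4 DRK
3677.4 DRK × 1.54 = 5663.196 CYN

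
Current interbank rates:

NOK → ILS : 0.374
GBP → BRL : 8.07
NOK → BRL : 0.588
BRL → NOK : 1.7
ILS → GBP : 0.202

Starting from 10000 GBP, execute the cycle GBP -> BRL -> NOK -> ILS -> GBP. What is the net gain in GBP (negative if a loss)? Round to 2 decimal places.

364.43

10000 GBP × 8.07 = 80700 BRL
80700 BRL × 1.7 = 137190 NOK
137190 NOK × 0.374 = 51309.06 ILS
51309.06 ILS × 0.202 = 10364.43012 GBP
Net change: 10364.43012 − 10000 = 364.43012 GBP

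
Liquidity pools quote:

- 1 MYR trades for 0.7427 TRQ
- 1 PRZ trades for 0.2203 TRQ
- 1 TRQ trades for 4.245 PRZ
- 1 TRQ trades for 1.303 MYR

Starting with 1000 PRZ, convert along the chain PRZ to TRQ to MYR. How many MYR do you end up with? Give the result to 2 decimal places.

1000 PRZ × 0.2203 = 220.3 TRQ
220.3 TRQ × 1.303 = 287.0509 MYR

287.05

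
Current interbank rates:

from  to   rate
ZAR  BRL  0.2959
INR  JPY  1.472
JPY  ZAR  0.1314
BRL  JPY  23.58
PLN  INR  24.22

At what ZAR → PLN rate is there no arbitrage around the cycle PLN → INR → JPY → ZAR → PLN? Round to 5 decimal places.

0.21346

Known legs of the cycle: 24.22 × 1.472 × 0.1314 = 4.684651776
For no arbitrage the full-cycle product must be 1, so the missing rate is 1 / 4.684651776 ≈ 0.2134630.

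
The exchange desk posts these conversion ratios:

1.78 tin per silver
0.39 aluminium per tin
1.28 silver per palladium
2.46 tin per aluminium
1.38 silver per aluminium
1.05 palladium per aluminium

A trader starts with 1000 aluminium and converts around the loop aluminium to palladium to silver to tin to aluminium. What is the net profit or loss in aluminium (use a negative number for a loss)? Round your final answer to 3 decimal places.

-66.995

1000 aluminium × 1.05 = 1050 palladium
1050 palladium × 1.28 = 1344 silver
1344 silver × 1.78 = 2392.32 tin
2392.32 tin × 0.39 = 933.0048 aluminium
Net change: 933.0048 − 1000 = -66.9952 aluminium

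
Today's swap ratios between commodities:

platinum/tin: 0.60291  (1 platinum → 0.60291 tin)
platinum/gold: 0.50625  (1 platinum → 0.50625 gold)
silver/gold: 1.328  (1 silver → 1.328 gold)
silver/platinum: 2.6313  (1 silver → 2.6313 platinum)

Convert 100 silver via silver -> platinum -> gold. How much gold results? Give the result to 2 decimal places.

100 silver × 2.6313 = 263.13 platinum
263.13 platinum × 0.50625 = 133.2095625 gold

133.21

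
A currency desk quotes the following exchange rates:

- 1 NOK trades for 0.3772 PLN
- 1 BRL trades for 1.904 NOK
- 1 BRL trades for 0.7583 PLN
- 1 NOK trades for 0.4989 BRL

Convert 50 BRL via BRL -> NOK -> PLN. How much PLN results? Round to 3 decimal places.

35.909

50 BRL × 1.904 = 95.2 NOK
95.2 NOK × 0.3772 = 35.90944 PLN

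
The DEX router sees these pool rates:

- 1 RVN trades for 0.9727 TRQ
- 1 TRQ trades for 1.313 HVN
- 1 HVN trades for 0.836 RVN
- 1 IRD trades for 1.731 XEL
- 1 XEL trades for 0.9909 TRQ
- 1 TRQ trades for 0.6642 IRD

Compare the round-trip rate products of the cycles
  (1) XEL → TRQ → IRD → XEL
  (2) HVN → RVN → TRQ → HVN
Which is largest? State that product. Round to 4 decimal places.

(1) 0.9909 × 0.6642 × 1.731 = 1.13927
(2) 0.836 × 0.9727 × 1.313 = 1.06770
Highest is cycle (1) at 1.1393 (>1, arbitrage).

1.1393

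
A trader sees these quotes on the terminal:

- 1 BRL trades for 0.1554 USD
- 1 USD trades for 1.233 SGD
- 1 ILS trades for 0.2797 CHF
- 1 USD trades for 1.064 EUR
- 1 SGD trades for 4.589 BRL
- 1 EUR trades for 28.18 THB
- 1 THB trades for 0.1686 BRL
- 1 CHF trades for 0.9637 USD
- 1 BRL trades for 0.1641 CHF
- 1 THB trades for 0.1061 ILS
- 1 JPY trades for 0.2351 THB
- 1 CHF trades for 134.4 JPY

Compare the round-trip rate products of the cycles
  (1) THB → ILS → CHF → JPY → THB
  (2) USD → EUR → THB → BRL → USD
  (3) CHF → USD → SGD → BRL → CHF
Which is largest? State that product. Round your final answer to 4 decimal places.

(1) 0.1061 × 0.2797 × 134.4 × 0.2351 = 0.93769
(2) 1.064 × 28.18 × 0.1686 × 0.1554 = 0.78558
(3) 0.9637 × 1.233 × 4.589 × 0.1641 = 0.89481
Highest is cycle (1) at 0.9377 (≤1, no arbitrage).

0.9377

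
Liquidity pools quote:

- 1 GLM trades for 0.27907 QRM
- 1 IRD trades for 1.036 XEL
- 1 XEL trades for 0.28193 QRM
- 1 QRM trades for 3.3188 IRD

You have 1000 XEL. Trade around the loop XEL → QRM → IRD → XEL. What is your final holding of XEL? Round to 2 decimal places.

969.35

1000 XEL × 0.28193 = 281.93 QRM
281.93 QRM × 3.3188 = 935.669284 IRD
935.669284 IRD × 1.036 = 969.353378224 XEL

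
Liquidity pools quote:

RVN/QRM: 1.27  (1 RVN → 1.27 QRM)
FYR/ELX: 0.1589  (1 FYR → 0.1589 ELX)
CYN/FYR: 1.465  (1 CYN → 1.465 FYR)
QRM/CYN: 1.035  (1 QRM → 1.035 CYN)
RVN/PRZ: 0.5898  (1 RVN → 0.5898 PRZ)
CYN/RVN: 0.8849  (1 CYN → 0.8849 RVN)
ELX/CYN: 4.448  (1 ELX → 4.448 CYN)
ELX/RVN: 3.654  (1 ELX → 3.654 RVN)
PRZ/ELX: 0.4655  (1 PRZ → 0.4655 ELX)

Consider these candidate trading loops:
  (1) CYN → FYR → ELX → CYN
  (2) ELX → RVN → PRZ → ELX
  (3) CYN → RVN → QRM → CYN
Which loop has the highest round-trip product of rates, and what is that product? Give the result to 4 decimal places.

(1) 1.465 × 0.1589 × 4.448 = 1.03544
(2) 3.654 × 0.5898 × 0.4655 = 1.00321
(3) 0.8849 × 1.27 × 1.035 = 1.16316
Highest is cycle (3) at 1.1632 (>1, arbitrage).

1.1632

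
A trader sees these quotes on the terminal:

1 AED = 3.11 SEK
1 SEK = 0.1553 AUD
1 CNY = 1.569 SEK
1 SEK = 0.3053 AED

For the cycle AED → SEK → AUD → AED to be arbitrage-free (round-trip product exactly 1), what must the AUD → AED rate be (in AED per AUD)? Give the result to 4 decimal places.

2.0705

Known legs of the cycle: 3.11 × 0.1553 = 0.482983
For no arbitrage the full-cycle product must be 1, so the missing rate is 1 / 0.482983 ≈ 2.070466.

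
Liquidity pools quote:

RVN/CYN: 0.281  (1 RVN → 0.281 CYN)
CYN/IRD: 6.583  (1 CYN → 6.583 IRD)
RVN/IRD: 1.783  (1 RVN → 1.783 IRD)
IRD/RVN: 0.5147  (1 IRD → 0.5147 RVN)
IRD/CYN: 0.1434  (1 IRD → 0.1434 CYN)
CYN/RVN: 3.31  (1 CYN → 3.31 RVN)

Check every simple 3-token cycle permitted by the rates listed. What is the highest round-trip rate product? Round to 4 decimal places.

0.9521

IRD→RVN→CYN→IRD: 0.5147 × 0.281 × 6.583 = 0.95210
IRD→CYN→RVN→IRD: 0.1434 × 3.31 × 1.783 = 0.84631
Maximum is IRD→RVN→CYN→IRD at 0.9521; no arbitrage — every cycle loses value.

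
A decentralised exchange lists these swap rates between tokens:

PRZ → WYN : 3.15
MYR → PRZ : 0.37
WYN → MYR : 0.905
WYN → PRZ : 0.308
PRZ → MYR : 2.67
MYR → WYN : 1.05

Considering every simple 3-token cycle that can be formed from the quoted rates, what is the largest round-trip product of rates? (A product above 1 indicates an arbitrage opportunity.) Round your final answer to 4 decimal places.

1.0548

WYN→MYR→PRZ→WYN: 0.905 × 0.37 × 3.15 = 1.05478
WYN→PRZ→MYR→WYN: 0.308 × 2.67 × 1.05 = 0.86348
Maximum is WYN→MYR→PRZ→WYN at 1.0548; arbitrage exists.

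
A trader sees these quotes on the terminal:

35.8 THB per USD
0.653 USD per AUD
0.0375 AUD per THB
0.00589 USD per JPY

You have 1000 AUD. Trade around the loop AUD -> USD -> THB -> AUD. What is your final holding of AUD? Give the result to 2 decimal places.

1000 AUD × 0.653 = 653 USD
653 USD × 35.8 = 23377.4 THB
23377.4 THB × 0.0375 = 876.6525 AUD

876.65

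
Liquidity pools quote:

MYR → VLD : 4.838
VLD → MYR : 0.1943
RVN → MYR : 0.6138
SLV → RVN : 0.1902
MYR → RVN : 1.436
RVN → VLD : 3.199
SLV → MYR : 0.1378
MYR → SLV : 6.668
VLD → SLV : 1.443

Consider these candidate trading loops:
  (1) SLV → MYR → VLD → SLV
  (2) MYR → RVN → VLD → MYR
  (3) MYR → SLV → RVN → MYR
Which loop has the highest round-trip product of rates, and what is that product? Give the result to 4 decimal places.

(1) 0.1378 × 4.838 × 1.443 = 0.96201
(2) 1.436 × 3.199 × 0.1943 = 0.89257
(3) 6.668 × 0.1902 × 0.6138 = 0.77845
Highest is cycle (1) at 0.9620 (≤1, no arbitrage).

0.9620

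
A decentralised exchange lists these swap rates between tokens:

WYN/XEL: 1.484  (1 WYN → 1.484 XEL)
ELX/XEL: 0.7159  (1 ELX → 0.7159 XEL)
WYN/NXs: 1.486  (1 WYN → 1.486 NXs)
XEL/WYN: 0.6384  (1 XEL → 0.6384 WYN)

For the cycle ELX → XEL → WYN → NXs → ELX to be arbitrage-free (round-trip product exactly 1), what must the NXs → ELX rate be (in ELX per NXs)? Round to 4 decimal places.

Known legs of the cycle: 0.7159 × 0.6384 × 1.486 = 0.67914741216
For no arbitrage the full-cycle product must be 1, so the missing rate is 1 / 0.67914741216 ≈ 1.472434.

1.4724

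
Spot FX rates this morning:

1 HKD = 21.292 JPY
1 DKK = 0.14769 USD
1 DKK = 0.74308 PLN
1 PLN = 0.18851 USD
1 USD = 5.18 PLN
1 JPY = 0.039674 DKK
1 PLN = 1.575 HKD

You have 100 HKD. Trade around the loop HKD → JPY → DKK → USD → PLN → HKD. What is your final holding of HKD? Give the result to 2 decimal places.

101.79

100 HKD × 21.292 = 2129.2 JPY
2129.2 JPY × 0.039674 = 84.4738808 DKK
84.4738808 DKK × 0.14769 = 12.475947455352 USD
12.475947455352 USD × 5.18 = 64.62540781872336 PLN
64.62540781872336 PLN × 1.575 = 101.785017314489292 HKD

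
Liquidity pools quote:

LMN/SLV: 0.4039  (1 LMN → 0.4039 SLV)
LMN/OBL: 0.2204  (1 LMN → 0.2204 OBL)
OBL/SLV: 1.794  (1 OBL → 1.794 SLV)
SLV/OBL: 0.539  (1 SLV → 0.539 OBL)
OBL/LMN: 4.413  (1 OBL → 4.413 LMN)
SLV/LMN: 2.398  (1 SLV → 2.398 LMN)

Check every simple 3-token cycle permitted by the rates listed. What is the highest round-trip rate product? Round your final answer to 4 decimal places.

LMN→SLV→OBL→LMN: 0.4039 × 0.539 × 4.413 = 0.96072
LMN→OBL→SLV→LMN: 0.2204 × 1.794 × 2.398 = 0.94816
Maximum is LMN→SLV→OBL→LMN at 0.9607; no arbitrage — every cycle loses value.

0.9607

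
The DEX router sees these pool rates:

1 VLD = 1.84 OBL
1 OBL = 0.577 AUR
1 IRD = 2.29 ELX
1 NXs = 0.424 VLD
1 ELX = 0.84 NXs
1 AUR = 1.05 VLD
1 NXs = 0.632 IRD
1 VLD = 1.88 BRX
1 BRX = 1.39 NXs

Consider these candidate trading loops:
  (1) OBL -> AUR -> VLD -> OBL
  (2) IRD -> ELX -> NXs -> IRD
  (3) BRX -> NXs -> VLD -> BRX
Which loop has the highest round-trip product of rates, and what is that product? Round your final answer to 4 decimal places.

(1) 0.577 × 1.05 × 1.84 = 1.11476
(2) 2.29 × 0.84 × 0.632 = 1.21572
(3) 1.39 × 0.424 × 1.88 = 1.10800
Highest is cycle (2) at 1.2157 (>1, arbitrage).

1.2157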